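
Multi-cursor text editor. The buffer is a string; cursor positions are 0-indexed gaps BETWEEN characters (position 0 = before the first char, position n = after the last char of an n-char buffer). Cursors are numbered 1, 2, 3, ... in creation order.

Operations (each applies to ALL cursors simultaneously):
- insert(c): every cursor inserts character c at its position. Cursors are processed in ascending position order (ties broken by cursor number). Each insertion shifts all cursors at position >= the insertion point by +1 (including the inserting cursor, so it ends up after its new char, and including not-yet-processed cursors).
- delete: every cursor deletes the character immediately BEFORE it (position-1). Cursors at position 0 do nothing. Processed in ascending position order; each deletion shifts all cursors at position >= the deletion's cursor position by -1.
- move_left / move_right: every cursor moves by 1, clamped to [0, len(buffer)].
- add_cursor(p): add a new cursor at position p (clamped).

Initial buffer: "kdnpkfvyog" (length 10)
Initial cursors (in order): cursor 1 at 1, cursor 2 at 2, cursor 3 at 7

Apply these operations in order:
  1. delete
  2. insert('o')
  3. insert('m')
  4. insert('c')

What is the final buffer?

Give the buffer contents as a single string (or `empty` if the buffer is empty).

Answer: oommccnpkfomcyog

Derivation:
After op 1 (delete): buffer="npkfyog" (len 7), cursors c1@0 c2@0 c3@4, authorship .......
After op 2 (insert('o')): buffer="oonpkfoyog" (len 10), cursors c1@2 c2@2 c3@7, authorship 12....3...
After op 3 (insert('m')): buffer="oommnpkfomyog" (len 13), cursors c1@4 c2@4 c3@10, authorship 1212....33...
After op 4 (insert('c')): buffer="oommccnpkfomcyog" (len 16), cursors c1@6 c2@6 c3@13, authorship 121212....333...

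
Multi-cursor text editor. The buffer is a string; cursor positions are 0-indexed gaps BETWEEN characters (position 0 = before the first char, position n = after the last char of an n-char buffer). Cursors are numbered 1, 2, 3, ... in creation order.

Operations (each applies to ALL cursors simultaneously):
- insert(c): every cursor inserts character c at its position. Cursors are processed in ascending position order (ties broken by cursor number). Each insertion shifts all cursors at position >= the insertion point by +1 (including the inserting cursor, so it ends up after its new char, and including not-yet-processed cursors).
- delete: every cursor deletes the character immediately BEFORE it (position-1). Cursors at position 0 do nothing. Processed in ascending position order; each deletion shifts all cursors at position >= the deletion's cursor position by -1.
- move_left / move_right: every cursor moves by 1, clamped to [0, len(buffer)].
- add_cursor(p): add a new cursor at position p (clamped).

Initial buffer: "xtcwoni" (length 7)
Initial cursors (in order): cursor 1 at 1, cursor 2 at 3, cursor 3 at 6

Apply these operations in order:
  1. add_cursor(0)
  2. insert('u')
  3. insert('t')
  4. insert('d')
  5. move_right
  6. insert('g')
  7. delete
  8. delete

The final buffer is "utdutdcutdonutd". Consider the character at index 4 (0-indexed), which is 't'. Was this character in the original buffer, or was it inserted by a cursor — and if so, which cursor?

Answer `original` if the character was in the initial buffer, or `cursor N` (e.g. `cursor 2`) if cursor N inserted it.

Answer: cursor 1

Derivation:
After op 1 (add_cursor(0)): buffer="xtcwoni" (len 7), cursors c4@0 c1@1 c2@3 c3@6, authorship .......
After op 2 (insert('u')): buffer="uxutcuwonui" (len 11), cursors c4@1 c1@3 c2@6 c3@10, authorship 4.1..2...3.
After op 3 (insert('t')): buffer="utxuttcutwonuti" (len 15), cursors c4@2 c1@5 c2@9 c3@14, authorship 44.11..22...33.
After op 4 (insert('d')): buffer="utdxutdtcutdwonutdi" (len 19), cursors c4@3 c1@7 c2@12 c3@18, authorship 444.111..222...333.
After op 5 (move_right): buffer="utdxutdtcutdwonutdi" (len 19), cursors c4@4 c1@8 c2@13 c3@19, authorship 444.111..222...333.
After op 6 (insert('g')): buffer="utdxgutdtgcutdwgonutdig" (len 23), cursors c4@5 c1@10 c2@16 c3@23, authorship 444.4111.1.222.2..333.3
After op 7 (delete): buffer="utdxutdtcutdwonutdi" (len 19), cursors c4@4 c1@8 c2@13 c3@19, authorship 444.111..222...333.
After op 8 (delete): buffer="utdutdcutdonutd" (len 15), cursors c4@3 c1@6 c2@10 c3@15, authorship 444111.222..333
Authorship (.=original, N=cursor N): 4 4 4 1 1 1 . 2 2 2 . . 3 3 3
Index 4: author = 1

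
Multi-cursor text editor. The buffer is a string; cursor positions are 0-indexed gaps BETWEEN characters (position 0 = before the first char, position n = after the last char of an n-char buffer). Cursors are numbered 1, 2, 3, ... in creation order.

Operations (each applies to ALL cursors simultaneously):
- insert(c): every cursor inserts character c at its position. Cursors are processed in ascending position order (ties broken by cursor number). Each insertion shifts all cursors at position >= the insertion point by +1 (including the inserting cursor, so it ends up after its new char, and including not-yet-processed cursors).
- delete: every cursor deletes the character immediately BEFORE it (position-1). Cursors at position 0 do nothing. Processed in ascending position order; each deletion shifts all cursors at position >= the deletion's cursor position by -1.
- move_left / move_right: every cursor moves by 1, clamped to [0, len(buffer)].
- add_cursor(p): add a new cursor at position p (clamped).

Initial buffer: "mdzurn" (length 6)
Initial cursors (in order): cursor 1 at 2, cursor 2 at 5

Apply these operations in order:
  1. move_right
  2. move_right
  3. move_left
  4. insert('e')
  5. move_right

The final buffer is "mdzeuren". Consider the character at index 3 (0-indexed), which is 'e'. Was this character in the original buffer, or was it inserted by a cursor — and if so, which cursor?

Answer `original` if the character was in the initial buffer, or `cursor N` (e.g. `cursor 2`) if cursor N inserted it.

Answer: cursor 1

Derivation:
After op 1 (move_right): buffer="mdzurn" (len 6), cursors c1@3 c2@6, authorship ......
After op 2 (move_right): buffer="mdzurn" (len 6), cursors c1@4 c2@6, authorship ......
After op 3 (move_left): buffer="mdzurn" (len 6), cursors c1@3 c2@5, authorship ......
After op 4 (insert('e')): buffer="mdzeuren" (len 8), cursors c1@4 c2@7, authorship ...1..2.
After op 5 (move_right): buffer="mdzeuren" (len 8), cursors c1@5 c2@8, authorship ...1..2.
Authorship (.=original, N=cursor N): . . . 1 . . 2 .
Index 3: author = 1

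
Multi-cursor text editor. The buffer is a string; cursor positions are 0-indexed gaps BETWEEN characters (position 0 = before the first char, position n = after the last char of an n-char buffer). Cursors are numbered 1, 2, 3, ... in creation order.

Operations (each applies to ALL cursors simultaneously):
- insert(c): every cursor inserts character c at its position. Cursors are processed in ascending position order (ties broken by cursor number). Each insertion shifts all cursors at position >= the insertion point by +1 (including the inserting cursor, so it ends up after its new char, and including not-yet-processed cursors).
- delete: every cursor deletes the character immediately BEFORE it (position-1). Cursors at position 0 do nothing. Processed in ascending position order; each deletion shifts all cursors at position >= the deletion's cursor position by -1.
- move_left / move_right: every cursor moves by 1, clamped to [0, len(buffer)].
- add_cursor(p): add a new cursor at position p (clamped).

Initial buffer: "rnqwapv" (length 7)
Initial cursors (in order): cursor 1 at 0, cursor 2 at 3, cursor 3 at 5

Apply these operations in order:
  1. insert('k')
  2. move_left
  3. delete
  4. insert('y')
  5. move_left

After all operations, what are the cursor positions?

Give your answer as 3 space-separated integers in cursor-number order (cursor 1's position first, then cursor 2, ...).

After op 1 (insert('k')): buffer="krnqkwakpv" (len 10), cursors c1@1 c2@5 c3@8, authorship 1...2..3..
After op 2 (move_left): buffer="krnqkwakpv" (len 10), cursors c1@0 c2@4 c3@7, authorship 1...2..3..
After op 3 (delete): buffer="krnkwkpv" (len 8), cursors c1@0 c2@3 c3@5, authorship 1..2.3..
After op 4 (insert('y')): buffer="ykrnykwykpv" (len 11), cursors c1@1 c2@5 c3@8, authorship 11..22.33..
After op 5 (move_left): buffer="ykrnykwykpv" (len 11), cursors c1@0 c2@4 c3@7, authorship 11..22.33..

Answer: 0 4 7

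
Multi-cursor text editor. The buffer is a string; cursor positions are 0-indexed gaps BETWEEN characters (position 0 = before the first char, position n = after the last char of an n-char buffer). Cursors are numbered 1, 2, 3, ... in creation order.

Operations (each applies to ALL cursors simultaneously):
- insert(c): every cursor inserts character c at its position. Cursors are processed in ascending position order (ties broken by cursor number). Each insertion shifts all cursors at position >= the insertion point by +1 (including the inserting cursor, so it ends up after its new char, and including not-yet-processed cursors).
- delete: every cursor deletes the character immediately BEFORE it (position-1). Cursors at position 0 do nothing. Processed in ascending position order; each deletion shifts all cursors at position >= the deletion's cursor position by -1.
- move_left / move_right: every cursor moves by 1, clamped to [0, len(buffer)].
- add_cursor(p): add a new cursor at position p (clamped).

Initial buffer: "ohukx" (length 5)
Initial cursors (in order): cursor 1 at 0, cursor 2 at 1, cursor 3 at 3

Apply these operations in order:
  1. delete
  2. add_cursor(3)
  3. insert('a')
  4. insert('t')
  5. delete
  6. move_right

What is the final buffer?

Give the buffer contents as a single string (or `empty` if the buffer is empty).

Answer: aahakxa

Derivation:
After op 1 (delete): buffer="hkx" (len 3), cursors c1@0 c2@0 c3@1, authorship ...
After op 2 (add_cursor(3)): buffer="hkx" (len 3), cursors c1@0 c2@0 c3@1 c4@3, authorship ...
After op 3 (insert('a')): buffer="aahakxa" (len 7), cursors c1@2 c2@2 c3@4 c4@7, authorship 12.3..4
After op 4 (insert('t')): buffer="aatthatkxat" (len 11), cursors c1@4 c2@4 c3@7 c4@11, authorship 1212.33..44
After op 5 (delete): buffer="aahakxa" (len 7), cursors c1@2 c2@2 c3@4 c4@7, authorship 12.3..4
After op 6 (move_right): buffer="aahakxa" (len 7), cursors c1@3 c2@3 c3@5 c4@7, authorship 12.3..4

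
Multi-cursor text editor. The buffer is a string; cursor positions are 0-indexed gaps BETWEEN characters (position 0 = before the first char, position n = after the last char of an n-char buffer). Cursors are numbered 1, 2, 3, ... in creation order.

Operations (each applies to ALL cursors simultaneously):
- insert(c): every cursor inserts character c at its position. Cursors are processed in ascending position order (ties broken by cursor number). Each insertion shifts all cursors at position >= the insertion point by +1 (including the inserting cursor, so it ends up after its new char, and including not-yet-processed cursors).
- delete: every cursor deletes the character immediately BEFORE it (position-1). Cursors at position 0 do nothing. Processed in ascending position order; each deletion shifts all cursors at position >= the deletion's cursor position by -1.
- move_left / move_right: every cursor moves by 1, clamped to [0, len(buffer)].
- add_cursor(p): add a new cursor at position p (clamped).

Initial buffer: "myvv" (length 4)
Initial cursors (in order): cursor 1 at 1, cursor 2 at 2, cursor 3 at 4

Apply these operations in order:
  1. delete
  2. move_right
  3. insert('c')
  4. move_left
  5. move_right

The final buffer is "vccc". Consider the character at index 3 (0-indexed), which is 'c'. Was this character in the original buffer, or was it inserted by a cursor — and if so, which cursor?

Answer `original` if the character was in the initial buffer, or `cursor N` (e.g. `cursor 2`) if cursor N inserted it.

After op 1 (delete): buffer="v" (len 1), cursors c1@0 c2@0 c3@1, authorship .
After op 2 (move_right): buffer="v" (len 1), cursors c1@1 c2@1 c3@1, authorship .
After op 3 (insert('c')): buffer="vccc" (len 4), cursors c1@4 c2@4 c3@4, authorship .123
After op 4 (move_left): buffer="vccc" (len 4), cursors c1@3 c2@3 c3@3, authorship .123
After op 5 (move_right): buffer="vccc" (len 4), cursors c1@4 c2@4 c3@4, authorship .123
Authorship (.=original, N=cursor N): . 1 2 3
Index 3: author = 3

Answer: cursor 3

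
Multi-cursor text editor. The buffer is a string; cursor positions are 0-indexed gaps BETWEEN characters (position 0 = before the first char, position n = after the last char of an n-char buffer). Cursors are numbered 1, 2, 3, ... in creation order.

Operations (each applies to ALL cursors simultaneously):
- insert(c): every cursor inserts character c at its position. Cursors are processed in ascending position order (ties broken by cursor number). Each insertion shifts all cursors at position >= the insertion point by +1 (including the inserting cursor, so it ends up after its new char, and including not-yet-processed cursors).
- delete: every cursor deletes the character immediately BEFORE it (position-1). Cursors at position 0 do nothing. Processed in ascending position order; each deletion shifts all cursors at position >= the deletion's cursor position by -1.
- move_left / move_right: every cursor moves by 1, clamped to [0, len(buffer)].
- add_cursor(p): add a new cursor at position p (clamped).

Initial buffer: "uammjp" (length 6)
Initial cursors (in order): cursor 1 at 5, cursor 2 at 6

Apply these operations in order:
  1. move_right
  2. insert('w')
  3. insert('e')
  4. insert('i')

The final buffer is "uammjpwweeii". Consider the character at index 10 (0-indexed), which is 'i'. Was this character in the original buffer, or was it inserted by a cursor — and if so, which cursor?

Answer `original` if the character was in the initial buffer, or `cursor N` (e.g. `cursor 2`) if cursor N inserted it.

Answer: cursor 1

Derivation:
After op 1 (move_right): buffer="uammjp" (len 6), cursors c1@6 c2@6, authorship ......
After op 2 (insert('w')): buffer="uammjpww" (len 8), cursors c1@8 c2@8, authorship ......12
After op 3 (insert('e')): buffer="uammjpwwee" (len 10), cursors c1@10 c2@10, authorship ......1212
After op 4 (insert('i')): buffer="uammjpwweeii" (len 12), cursors c1@12 c2@12, authorship ......121212
Authorship (.=original, N=cursor N): . . . . . . 1 2 1 2 1 2
Index 10: author = 1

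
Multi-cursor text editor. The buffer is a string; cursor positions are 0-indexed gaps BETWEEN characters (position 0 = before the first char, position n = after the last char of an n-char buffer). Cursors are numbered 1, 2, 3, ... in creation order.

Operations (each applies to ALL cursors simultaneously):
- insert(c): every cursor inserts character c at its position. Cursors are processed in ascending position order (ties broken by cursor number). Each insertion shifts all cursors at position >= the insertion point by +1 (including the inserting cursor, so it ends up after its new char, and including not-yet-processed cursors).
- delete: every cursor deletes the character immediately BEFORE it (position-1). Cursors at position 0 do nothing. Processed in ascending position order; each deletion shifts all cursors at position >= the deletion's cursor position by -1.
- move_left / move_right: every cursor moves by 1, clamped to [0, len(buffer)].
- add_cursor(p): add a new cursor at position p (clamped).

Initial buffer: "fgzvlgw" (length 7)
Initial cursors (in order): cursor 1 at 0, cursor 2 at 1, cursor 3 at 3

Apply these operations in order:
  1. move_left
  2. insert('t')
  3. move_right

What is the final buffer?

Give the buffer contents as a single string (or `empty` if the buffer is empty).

After op 1 (move_left): buffer="fgzvlgw" (len 7), cursors c1@0 c2@0 c3@2, authorship .......
After op 2 (insert('t')): buffer="ttfgtzvlgw" (len 10), cursors c1@2 c2@2 c3@5, authorship 12..3.....
After op 3 (move_right): buffer="ttfgtzvlgw" (len 10), cursors c1@3 c2@3 c3@6, authorship 12..3.....

Answer: ttfgtzvlgw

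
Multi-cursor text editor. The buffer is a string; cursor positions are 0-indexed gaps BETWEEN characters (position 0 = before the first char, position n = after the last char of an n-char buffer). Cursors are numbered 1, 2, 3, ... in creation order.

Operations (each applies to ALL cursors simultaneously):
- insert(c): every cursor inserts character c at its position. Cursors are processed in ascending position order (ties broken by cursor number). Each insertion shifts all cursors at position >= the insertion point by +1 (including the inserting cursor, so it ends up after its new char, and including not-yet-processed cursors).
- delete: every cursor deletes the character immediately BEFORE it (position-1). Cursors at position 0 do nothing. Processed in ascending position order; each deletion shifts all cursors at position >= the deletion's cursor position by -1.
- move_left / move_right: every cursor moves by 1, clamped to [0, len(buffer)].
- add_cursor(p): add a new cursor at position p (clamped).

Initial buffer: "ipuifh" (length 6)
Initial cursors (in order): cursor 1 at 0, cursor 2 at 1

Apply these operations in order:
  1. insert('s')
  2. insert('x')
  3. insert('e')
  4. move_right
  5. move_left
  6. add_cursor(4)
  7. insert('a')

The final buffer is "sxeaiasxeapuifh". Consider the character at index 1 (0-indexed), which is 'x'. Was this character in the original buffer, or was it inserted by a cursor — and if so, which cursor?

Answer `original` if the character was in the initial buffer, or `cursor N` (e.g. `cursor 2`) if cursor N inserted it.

After op 1 (insert('s')): buffer="sispuifh" (len 8), cursors c1@1 c2@3, authorship 1.2.....
After op 2 (insert('x')): buffer="sxisxpuifh" (len 10), cursors c1@2 c2@5, authorship 11.22.....
After op 3 (insert('e')): buffer="sxeisxepuifh" (len 12), cursors c1@3 c2@7, authorship 111.222.....
After op 4 (move_right): buffer="sxeisxepuifh" (len 12), cursors c1@4 c2@8, authorship 111.222.....
After op 5 (move_left): buffer="sxeisxepuifh" (len 12), cursors c1@3 c2@7, authorship 111.222.....
After op 6 (add_cursor(4)): buffer="sxeisxepuifh" (len 12), cursors c1@3 c3@4 c2@7, authorship 111.222.....
After op 7 (insert('a')): buffer="sxeaiasxeapuifh" (len 15), cursors c1@4 c3@6 c2@10, authorship 1111.32222.....
Authorship (.=original, N=cursor N): 1 1 1 1 . 3 2 2 2 2 . . . . .
Index 1: author = 1

Answer: cursor 1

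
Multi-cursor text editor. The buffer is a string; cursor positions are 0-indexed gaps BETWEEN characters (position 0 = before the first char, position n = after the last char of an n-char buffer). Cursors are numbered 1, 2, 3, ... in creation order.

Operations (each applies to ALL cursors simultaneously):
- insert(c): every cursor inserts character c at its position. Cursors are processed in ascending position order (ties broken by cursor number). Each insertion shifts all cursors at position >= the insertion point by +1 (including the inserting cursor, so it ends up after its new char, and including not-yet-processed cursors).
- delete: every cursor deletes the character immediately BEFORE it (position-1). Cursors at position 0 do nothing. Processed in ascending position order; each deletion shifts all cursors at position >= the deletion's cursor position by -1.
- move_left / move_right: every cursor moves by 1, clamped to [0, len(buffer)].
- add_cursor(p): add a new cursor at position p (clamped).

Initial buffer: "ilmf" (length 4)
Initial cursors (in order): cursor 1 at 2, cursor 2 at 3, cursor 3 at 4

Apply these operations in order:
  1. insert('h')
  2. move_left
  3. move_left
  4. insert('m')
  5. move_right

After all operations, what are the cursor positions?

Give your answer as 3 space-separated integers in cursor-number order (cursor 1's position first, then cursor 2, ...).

After op 1 (insert('h')): buffer="ilhmhfh" (len 7), cursors c1@3 c2@5 c3@7, authorship ..1.2.3
After op 2 (move_left): buffer="ilhmhfh" (len 7), cursors c1@2 c2@4 c3@6, authorship ..1.2.3
After op 3 (move_left): buffer="ilhmhfh" (len 7), cursors c1@1 c2@3 c3@5, authorship ..1.2.3
After op 4 (insert('m')): buffer="imlhmmhmfh" (len 10), cursors c1@2 c2@5 c3@8, authorship .1.12.23.3
After op 5 (move_right): buffer="imlhmmhmfh" (len 10), cursors c1@3 c2@6 c3@9, authorship .1.12.23.3

Answer: 3 6 9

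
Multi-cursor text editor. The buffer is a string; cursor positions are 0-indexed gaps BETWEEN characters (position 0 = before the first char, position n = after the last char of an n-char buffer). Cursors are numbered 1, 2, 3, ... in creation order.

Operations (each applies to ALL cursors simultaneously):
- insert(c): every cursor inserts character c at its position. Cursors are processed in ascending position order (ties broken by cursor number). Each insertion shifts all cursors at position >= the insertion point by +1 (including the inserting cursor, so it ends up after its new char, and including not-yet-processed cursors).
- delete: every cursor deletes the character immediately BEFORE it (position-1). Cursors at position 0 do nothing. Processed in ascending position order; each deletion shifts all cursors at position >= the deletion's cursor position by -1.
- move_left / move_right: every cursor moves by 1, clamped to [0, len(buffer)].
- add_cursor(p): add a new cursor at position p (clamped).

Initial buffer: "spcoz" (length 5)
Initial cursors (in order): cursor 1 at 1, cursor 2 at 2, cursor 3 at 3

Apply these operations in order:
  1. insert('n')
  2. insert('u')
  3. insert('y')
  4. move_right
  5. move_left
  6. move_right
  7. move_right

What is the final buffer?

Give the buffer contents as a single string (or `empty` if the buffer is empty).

Answer: snuypnuycnuyoz

Derivation:
After op 1 (insert('n')): buffer="snpncnoz" (len 8), cursors c1@2 c2@4 c3@6, authorship .1.2.3..
After op 2 (insert('u')): buffer="snupnucnuoz" (len 11), cursors c1@3 c2@6 c3@9, authorship .11.22.33..
After op 3 (insert('y')): buffer="snuypnuycnuyoz" (len 14), cursors c1@4 c2@8 c3@12, authorship .111.222.333..
After op 4 (move_right): buffer="snuypnuycnuyoz" (len 14), cursors c1@5 c2@9 c3@13, authorship .111.222.333..
After op 5 (move_left): buffer="snuypnuycnuyoz" (len 14), cursors c1@4 c2@8 c3@12, authorship .111.222.333..
After op 6 (move_right): buffer="snuypnuycnuyoz" (len 14), cursors c1@5 c2@9 c3@13, authorship .111.222.333..
After op 7 (move_right): buffer="snuypnuycnuyoz" (len 14), cursors c1@6 c2@10 c3@14, authorship .111.222.333..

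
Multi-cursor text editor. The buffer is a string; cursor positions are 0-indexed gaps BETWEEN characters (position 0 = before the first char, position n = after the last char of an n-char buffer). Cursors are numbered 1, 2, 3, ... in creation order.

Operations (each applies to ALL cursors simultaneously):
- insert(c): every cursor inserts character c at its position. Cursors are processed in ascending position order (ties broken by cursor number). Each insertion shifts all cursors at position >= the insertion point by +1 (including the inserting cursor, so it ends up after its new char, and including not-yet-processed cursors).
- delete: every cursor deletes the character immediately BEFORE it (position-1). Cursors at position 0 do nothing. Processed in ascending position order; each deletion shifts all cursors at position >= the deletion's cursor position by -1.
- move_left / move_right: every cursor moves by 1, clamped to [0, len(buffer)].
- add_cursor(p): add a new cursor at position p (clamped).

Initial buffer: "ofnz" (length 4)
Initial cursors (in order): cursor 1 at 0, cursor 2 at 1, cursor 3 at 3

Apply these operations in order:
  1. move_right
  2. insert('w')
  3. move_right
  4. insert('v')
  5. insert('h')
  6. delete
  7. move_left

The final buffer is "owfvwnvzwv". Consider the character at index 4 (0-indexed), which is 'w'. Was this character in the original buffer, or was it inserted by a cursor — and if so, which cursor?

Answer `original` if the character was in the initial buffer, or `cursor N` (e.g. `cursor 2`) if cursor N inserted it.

Answer: cursor 2

Derivation:
After op 1 (move_right): buffer="ofnz" (len 4), cursors c1@1 c2@2 c3@4, authorship ....
After op 2 (insert('w')): buffer="owfwnzw" (len 7), cursors c1@2 c2@4 c3@7, authorship .1.2..3
After op 3 (move_right): buffer="owfwnzw" (len 7), cursors c1@3 c2@5 c3@7, authorship .1.2..3
After op 4 (insert('v')): buffer="owfvwnvzwv" (len 10), cursors c1@4 c2@7 c3@10, authorship .1.12.2.33
After op 5 (insert('h')): buffer="owfvhwnvhzwvh" (len 13), cursors c1@5 c2@9 c3@13, authorship .1.112.22.333
After op 6 (delete): buffer="owfvwnvzwv" (len 10), cursors c1@4 c2@7 c3@10, authorship .1.12.2.33
After op 7 (move_left): buffer="owfvwnvzwv" (len 10), cursors c1@3 c2@6 c3@9, authorship .1.12.2.33
Authorship (.=original, N=cursor N): . 1 . 1 2 . 2 . 3 3
Index 4: author = 2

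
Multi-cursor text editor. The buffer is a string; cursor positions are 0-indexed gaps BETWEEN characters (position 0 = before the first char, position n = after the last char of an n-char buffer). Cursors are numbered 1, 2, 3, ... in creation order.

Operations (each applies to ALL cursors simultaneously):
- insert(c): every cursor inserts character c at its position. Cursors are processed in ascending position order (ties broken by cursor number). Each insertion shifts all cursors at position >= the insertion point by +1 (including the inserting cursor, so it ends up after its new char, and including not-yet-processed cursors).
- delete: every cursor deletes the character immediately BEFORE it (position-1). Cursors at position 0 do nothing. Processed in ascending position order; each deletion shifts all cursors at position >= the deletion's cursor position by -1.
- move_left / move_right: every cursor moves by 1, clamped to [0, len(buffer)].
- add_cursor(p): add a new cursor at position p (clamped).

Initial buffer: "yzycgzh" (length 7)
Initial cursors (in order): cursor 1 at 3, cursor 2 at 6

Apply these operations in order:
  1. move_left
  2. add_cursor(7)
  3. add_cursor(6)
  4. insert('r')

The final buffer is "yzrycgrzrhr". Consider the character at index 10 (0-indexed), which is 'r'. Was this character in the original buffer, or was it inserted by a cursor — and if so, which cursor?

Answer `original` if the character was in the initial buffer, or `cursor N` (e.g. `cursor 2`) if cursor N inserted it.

After op 1 (move_left): buffer="yzycgzh" (len 7), cursors c1@2 c2@5, authorship .......
After op 2 (add_cursor(7)): buffer="yzycgzh" (len 7), cursors c1@2 c2@5 c3@7, authorship .......
After op 3 (add_cursor(6)): buffer="yzycgzh" (len 7), cursors c1@2 c2@5 c4@6 c3@7, authorship .......
After op 4 (insert('r')): buffer="yzrycgrzrhr" (len 11), cursors c1@3 c2@7 c4@9 c3@11, authorship ..1...2.4.3
Authorship (.=original, N=cursor N): . . 1 . . . 2 . 4 . 3
Index 10: author = 3

Answer: cursor 3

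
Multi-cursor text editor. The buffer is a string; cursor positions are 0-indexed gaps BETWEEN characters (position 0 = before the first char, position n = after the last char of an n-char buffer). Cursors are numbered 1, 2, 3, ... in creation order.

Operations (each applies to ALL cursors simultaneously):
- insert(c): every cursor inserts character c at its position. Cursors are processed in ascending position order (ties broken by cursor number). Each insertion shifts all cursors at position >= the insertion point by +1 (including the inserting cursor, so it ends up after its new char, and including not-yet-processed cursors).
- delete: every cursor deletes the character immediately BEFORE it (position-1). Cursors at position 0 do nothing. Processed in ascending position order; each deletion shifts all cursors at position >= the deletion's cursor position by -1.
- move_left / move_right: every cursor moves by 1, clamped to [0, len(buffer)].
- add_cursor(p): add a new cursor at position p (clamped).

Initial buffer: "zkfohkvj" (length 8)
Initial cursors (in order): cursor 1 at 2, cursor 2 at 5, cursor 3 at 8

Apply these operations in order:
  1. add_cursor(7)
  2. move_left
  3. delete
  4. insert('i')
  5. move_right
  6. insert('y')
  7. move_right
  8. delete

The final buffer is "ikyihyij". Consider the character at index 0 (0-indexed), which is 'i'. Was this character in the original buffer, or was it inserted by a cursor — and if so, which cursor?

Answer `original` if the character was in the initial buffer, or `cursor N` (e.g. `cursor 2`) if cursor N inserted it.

After op 1 (add_cursor(7)): buffer="zkfohkvj" (len 8), cursors c1@2 c2@5 c4@7 c3@8, authorship ........
After op 2 (move_left): buffer="zkfohkvj" (len 8), cursors c1@1 c2@4 c4@6 c3@7, authorship ........
After op 3 (delete): buffer="kfhj" (len 4), cursors c1@0 c2@2 c3@3 c4@3, authorship ....
After op 4 (insert('i')): buffer="ikfihiij" (len 8), cursors c1@1 c2@4 c3@7 c4@7, authorship 1..2.34.
After op 5 (move_right): buffer="ikfihiij" (len 8), cursors c1@2 c2@5 c3@8 c4@8, authorship 1..2.34.
After op 6 (insert('y')): buffer="ikyfihyiijyy" (len 12), cursors c1@3 c2@7 c3@12 c4@12, authorship 1.1.2.234.34
After op 7 (move_right): buffer="ikyfihyiijyy" (len 12), cursors c1@4 c2@8 c3@12 c4@12, authorship 1.1.2.234.34
After op 8 (delete): buffer="ikyihyij" (len 8), cursors c1@3 c2@6 c3@8 c4@8, authorship 1.12.24.
Authorship (.=original, N=cursor N): 1 . 1 2 . 2 4 .
Index 0: author = 1

Answer: cursor 1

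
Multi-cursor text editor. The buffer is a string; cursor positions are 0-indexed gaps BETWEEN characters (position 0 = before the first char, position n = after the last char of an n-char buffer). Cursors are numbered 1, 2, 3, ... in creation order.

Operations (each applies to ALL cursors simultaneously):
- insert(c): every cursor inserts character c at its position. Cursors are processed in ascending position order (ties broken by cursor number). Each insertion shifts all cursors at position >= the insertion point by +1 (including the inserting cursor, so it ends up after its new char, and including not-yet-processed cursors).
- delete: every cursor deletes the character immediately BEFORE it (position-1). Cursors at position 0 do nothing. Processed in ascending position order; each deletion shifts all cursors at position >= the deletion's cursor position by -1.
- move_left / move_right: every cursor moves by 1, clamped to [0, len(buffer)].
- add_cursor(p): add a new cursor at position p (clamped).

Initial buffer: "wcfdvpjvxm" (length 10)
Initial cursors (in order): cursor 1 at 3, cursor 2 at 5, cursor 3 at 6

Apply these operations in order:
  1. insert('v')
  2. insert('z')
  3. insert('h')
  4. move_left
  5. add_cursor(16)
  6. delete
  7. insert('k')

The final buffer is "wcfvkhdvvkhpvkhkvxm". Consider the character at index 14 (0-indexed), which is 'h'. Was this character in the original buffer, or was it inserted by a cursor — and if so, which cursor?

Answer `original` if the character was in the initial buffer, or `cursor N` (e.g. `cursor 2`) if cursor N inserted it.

Answer: cursor 3

Derivation:
After op 1 (insert('v')): buffer="wcfvdvvpvjvxm" (len 13), cursors c1@4 c2@7 c3@9, authorship ...1..2.3....
After op 2 (insert('z')): buffer="wcfvzdvvzpvzjvxm" (len 16), cursors c1@5 c2@9 c3@12, authorship ...11..22.33....
After op 3 (insert('h')): buffer="wcfvzhdvvzhpvzhjvxm" (len 19), cursors c1@6 c2@11 c3@15, authorship ...111..222.333....
After op 4 (move_left): buffer="wcfvzhdvvzhpvzhjvxm" (len 19), cursors c1@5 c2@10 c3@14, authorship ...111..222.333....
After op 5 (add_cursor(16)): buffer="wcfvzhdvvzhpvzhjvxm" (len 19), cursors c1@5 c2@10 c3@14 c4@16, authorship ...111..222.333....
After op 6 (delete): buffer="wcfvhdvvhpvhvxm" (len 15), cursors c1@4 c2@8 c3@11 c4@12, authorship ...11..22.33...
After op 7 (insert('k')): buffer="wcfvkhdvvkhpvkhkvxm" (len 19), cursors c1@5 c2@10 c3@14 c4@16, authorship ...111..222.3334...
Authorship (.=original, N=cursor N): . . . 1 1 1 . . 2 2 2 . 3 3 3 4 . . .
Index 14: author = 3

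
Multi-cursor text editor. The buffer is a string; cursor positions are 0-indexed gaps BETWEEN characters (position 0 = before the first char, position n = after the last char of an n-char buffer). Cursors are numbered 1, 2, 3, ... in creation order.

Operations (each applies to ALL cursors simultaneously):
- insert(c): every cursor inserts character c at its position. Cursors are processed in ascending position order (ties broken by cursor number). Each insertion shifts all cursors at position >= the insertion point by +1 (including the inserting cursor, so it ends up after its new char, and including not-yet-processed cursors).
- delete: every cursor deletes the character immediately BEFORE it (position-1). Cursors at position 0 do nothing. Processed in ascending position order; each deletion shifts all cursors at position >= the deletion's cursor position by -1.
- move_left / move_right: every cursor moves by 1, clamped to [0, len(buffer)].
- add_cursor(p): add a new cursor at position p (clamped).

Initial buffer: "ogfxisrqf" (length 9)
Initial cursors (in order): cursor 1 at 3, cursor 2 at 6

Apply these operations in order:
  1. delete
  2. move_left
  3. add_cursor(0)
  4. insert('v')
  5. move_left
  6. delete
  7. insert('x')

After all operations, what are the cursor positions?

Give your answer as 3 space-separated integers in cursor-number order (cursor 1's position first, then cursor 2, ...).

After op 1 (delete): buffer="ogxirqf" (len 7), cursors c1@2 c2@4, authorship .......
After op 2 (move_left): buffer="ogxirqf" (len 7), cursors c1@1 c2@3, authorship .......
After op 3 (add_cursor(0)): buffer="ogxirqf" (len 7), cursors c3@0 c1@1 c2@3, authorship .......
After op 4 (insert('v')): buffer="vovgxvirqf" (len 10), cursors c3@1 c1@3 c2@6, authorship 3.1..2....
After op 5 (move_left): buffer="vovgxvirqf" (len 10), cursors c3@0 c1@2 c2@5, authorship 3.1..2....
After op 6 (delete): buffer="vvgvirqf" (len 8), cursors c3@0 c1@1 c2@3, authorship 31.2....
After op 7 (insert('x')): buffer="xvxvgxvirqf" (len 11), cursors c3@1 c1@3 c2@6, authorship 3311.22....

Answer: 3 6 1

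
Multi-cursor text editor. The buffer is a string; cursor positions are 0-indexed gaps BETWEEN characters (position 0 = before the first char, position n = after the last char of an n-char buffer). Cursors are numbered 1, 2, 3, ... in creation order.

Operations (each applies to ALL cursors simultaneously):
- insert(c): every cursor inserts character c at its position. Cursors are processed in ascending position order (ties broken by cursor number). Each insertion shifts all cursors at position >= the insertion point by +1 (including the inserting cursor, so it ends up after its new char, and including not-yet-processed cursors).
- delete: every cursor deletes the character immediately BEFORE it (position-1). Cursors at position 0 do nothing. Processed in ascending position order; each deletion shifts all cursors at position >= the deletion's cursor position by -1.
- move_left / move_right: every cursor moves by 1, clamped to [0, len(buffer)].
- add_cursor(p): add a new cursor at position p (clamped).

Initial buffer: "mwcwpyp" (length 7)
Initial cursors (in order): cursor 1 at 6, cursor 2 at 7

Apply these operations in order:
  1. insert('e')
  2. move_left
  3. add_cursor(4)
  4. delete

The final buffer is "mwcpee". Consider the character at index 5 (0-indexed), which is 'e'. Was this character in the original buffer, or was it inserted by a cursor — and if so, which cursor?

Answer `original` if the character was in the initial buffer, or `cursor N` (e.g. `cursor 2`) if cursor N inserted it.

Answer: cursor 2

Derivation:
After op 1 (insert('e')): buffer="mwcwpyepe" (len 9), cursors c1@7 c2@9, authorship ......1.2
After op 2 (move_left): buffer="mwcwpyepe" (len 9), cursors c1@6 c2@8, authorship ......1.2
After op 3 (add_cursor(4)): buffer="mwcwpyepe" (len 9), cursors c3@4 c1@6 c2@8, authorship ......1.2
After op 4 (delete): buffer="mwcpee" (len 6), cursors c3@3 c1@4 c2@5, authorship ....12
Authorship (.=original, N=cursor N): . . . . 1 2
Index 5: author = 2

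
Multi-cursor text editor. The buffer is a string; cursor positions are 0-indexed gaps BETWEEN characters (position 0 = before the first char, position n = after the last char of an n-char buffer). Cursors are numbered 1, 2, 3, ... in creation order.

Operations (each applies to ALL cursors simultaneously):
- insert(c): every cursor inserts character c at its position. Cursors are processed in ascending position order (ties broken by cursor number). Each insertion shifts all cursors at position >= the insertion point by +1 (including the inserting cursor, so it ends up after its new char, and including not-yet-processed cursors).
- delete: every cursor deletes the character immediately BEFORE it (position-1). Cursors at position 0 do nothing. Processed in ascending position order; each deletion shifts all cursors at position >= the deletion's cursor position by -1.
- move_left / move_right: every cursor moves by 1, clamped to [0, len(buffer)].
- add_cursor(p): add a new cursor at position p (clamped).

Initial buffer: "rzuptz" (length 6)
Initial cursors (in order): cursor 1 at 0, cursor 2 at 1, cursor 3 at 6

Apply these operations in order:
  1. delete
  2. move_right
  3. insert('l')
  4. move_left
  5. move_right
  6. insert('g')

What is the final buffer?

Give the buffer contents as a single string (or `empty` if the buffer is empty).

After op 1 (delete): buffer="zupt" (len 4), cursors c1@0 c2@0 c3@4, authorship ....
After op 2 (move_right): buffer="zupt" (len 4), cursors c1@1 c2@1 c3@4, authorship ....
After op 3 (insert('l')): buffer="zlluptl" (len 7), cursors c1@3 c2@3 c3@7, authorship .12...3
After op 4 (move_left): buffer="zlluptl" (len 7), cursors c1@2 c2@2 c3@6, authorship .12...3
After op 5 (move_right): buffer="zlluptl" (len 7), cursors c1@3 c2@3 c3@7, authorship .12...3
After op 6 (insert('g')): buffer="zllgguptlg" (len 10), cursors c1@5 c2@5 c3@10, authorship .1212...33

Answer: zllgguptlg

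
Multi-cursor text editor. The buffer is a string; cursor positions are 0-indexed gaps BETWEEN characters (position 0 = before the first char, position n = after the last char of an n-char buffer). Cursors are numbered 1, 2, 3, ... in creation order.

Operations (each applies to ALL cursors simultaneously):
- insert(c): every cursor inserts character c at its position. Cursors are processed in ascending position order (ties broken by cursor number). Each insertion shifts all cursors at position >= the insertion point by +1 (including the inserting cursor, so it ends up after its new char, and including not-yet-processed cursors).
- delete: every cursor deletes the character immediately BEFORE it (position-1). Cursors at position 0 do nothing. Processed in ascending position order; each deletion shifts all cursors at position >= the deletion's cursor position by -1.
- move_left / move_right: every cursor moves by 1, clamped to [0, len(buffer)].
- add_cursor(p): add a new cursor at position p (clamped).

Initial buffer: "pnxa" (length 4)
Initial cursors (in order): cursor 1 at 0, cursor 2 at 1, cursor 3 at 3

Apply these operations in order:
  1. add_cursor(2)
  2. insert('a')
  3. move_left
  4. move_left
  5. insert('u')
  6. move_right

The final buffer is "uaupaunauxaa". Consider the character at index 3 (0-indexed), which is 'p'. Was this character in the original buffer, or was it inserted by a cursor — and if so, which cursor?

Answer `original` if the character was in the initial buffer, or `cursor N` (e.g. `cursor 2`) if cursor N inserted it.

After op 1 (add_cursor(2)): buffer="pnxa" (len 4), cursors c1@0 c2@1 c4@2 c3@3, authorship ....
After op 2 (insert('a')): buffer="apanaxaa" (len 8), cursors c1@1 c2@3 c4@5 c3@7, authorship 1.2.4.3.
After op 3 (move_left): buffer="apanaxaa" (len 8), cursors c1@0 c2@2 c4@4 c3@6, authorship 1.2.4.3.
After op 4 (move_left): buffer="apanaxaa" (len 8), cursors c1@0 c2@1 c4@3 c3@5, authorship 1.2.4.3.
After op 5 (insert('u')): buffer="uaupaunauxaa" (len 12), cursors c1@1 c2@3 c4@6 c3@9, authorship 112.24.43.3.
After op 6 (move_right): buffer="uaupaunauxaa" (len 12), cursors c1@2 c2@4 c4@7 c3@10, authorship 112.24.43.3.
Authorship (.=original, N=cursor N): 1 1 2 . 2 4 . 4 3 . 3 .
Index 3: author = original

Answer: original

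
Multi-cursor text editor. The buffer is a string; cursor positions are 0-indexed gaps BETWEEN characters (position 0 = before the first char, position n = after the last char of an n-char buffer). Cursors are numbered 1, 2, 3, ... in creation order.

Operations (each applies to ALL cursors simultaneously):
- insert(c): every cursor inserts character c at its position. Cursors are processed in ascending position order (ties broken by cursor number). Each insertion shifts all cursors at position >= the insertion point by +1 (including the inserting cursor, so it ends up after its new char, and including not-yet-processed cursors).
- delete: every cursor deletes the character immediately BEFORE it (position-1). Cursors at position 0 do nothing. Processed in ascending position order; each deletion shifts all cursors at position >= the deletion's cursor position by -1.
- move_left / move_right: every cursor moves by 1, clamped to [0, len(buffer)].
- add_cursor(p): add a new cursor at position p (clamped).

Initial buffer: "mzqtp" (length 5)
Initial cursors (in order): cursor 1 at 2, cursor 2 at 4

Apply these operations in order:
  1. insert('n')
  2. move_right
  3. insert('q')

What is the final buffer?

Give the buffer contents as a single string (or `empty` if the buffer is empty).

After op 1 (insert('n')): buffer="mznqtnp" (len 7), cursors c1@3 c2@6, authorship ..1..2.
After op 2 (move_right): buffer="mznqtnp" (len 7), cursors c1@4 c2@7, authorship ..1..2.
After op 3 (insert('q')): buffer="mznqqtnpq" (len 9), cursors c1@5 c2@9, authorship ..1.1.2.2

Answer: mznqqtnpq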